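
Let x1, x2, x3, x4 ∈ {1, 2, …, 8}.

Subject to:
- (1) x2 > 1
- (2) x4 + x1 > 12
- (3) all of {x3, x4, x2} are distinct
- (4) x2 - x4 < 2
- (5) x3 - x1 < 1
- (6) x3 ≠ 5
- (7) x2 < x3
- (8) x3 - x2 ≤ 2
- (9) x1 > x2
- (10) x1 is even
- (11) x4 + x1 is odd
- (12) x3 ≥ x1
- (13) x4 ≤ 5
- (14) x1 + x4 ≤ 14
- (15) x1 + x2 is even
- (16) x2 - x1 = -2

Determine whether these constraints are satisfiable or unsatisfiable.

Take x1 = 8, x2 = 6, x3 = 8, x4 = 5. Then constraint 2: x4 + x1 = 13; constraint 4: x2 - x4 = 1; constraint 5: x3 - x1 = 0, and every other listed constraint is also met.

Satisfiable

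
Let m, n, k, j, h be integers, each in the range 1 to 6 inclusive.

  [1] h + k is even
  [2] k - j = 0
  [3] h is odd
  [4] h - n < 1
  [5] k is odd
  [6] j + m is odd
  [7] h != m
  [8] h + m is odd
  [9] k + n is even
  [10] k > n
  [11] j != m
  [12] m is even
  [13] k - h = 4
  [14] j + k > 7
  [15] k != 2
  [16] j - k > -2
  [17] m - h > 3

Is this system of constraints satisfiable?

Satisfiable

Setting (m, n, k, j, h) = (6, 1, 5, 5, 1) satisfies everything: constraint 2: k - j = 0; constraint 4: h - n = 0; constraint 13: k - h = 4, and the others follow.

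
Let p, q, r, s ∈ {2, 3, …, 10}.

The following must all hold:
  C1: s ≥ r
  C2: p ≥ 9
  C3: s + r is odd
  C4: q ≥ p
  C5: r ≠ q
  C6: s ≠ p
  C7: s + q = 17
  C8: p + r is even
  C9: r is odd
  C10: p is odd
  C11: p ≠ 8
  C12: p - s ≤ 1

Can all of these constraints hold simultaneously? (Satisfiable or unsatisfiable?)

Satisfiable

Setting (p, q, r, s) = (9, 9, 3, 8) satisfies everything: constraint 3: s + r = 11 is odd; constraint 7: s + q = 17; constraint 12: p - s = 1, and the others follow.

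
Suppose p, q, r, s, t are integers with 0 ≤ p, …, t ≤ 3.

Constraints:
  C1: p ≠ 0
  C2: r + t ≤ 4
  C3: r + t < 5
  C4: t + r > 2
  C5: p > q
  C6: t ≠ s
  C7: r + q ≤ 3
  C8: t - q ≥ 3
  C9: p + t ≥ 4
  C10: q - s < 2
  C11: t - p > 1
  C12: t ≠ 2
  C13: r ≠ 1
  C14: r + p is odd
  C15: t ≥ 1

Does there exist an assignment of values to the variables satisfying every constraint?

Take p = 1, q = 0, r = 0, s = 1, t = 3. Then constraint 2: r + t = 3; constraint 3: r + t = 3; constraint 4: t + r = 3, and every other listed constraint is also met.

Satisfiable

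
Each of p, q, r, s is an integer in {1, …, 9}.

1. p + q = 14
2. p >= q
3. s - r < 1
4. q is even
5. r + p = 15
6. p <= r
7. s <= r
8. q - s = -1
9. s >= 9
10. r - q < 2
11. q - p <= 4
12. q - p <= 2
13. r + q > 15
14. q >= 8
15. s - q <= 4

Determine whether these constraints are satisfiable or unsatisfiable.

Unsatisfiable

From constraints 7 and 9: r ≥ s ≥ 9. From constraints 2 and 14: p ≥ q ≥ 8. Hence r + p ≥ 17. But constraint 5 requires r + p = 15, and 15 < 17. Contradiction.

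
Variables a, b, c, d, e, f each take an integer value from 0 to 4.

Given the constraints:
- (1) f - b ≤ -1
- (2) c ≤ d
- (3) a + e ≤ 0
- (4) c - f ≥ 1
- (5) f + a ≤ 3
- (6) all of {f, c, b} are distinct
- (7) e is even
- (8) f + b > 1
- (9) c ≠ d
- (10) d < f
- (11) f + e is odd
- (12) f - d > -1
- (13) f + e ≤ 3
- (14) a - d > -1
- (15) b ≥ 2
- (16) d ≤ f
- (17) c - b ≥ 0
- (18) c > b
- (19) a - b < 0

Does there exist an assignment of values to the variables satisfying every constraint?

Unsatisfiable

Constraints 1, 2, 10, and 18 give d < f, f < b, b < c, c ≤ d. Chaining: d < f < b < c ≤ d, which forces d < d — impossible.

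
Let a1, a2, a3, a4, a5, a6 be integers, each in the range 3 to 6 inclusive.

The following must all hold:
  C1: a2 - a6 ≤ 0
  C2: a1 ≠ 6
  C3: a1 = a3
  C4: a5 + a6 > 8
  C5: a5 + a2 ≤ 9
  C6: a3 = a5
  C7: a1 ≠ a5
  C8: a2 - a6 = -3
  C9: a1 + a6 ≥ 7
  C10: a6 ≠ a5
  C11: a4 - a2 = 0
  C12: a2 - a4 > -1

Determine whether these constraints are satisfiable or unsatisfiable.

From constraints 3 and 6, a1 = a3 = a5, so a1 = a5. But constraint 7 says a1 ≠ a5. Contradiction.

Unsatisfiable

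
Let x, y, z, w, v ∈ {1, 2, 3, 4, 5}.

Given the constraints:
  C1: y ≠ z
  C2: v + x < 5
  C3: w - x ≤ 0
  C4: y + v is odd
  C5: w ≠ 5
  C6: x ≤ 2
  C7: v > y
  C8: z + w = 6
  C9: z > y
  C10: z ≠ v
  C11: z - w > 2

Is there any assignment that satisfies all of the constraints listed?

Take x = 1, y = 2, z = 5, w = 1, v = 3. Then constraint 2: v + x = 4; constraint 3: w - x = 0; constraint 8: z + w = 6, and every other listed constraint is also met.

Satisfiable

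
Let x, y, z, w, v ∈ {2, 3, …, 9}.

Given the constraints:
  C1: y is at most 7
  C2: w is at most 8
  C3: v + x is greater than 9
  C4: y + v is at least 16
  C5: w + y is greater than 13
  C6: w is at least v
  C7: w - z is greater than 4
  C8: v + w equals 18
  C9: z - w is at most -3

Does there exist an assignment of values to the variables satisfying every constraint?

Unsatisfiable

From constraint 1: y ≤ 7. From constraints 2 and 6: v ≤ w ≤ 8. Hence y + v ≤ 15. But constraint 4 requires y + v ≥ 16, and 16 > 15. Contradiction.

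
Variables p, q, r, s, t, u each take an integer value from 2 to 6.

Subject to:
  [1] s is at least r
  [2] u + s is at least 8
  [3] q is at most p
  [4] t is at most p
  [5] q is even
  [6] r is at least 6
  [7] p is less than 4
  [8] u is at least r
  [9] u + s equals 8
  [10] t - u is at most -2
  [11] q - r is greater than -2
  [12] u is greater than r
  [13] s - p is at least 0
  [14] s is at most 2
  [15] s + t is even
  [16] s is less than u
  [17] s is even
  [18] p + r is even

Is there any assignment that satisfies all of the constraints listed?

From constraint 6: r ≥ 6. From constraints 1 and 14: r ≤ s and s ≤ 2, so r ≤ 2. But 2 < 6, so no value of r works.

Unsatisfiable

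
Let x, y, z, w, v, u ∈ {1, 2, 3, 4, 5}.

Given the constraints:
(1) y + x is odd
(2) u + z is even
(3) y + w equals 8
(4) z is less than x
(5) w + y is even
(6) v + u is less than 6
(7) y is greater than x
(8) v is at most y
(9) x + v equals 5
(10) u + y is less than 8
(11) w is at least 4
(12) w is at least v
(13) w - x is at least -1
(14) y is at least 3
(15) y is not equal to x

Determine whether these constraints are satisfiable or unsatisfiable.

Satisfiable

The assignment x = 3, y = 4, z = 1, w = 4, v = 2, u = 1 works:
  constraint 3 holds since y + w = 8.
  constraint 6 holds since v + u = 3.
  constraint 9 holds since x + v = 5.
The rest check out directly.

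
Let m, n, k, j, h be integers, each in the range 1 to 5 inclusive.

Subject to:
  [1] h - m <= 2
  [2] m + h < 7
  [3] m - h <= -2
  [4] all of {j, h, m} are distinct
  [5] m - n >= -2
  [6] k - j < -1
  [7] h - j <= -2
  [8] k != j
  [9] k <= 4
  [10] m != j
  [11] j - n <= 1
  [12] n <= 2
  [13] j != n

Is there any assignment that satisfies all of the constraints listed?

Constraints 3, 5, 7, and 11 give n − j ≥ -1, j − h ≥ 2, h − m ≥ 2, m − n ≥ -2.
Adding all 4 inequalities: the left sides telescope to 0, and the right sides sum to (-1) + 2 + 2 + (-2) = 1. So 0 ≥ 1, which is false.

Unsatisfiable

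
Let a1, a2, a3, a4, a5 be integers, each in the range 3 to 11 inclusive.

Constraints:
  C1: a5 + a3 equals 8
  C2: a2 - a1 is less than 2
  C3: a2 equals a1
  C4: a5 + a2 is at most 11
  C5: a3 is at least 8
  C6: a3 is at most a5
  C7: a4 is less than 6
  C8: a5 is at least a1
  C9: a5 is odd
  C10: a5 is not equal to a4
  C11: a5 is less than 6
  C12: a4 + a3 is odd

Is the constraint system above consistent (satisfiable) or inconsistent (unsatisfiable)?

Unsatisfiable

From constraints 5 and 6: a5 ≥ a3 and a3 ≥ 8, so a5 ≥ 8. From constraint 11: a5 ≤ 5. But 5 < 8, so no value of a5 works.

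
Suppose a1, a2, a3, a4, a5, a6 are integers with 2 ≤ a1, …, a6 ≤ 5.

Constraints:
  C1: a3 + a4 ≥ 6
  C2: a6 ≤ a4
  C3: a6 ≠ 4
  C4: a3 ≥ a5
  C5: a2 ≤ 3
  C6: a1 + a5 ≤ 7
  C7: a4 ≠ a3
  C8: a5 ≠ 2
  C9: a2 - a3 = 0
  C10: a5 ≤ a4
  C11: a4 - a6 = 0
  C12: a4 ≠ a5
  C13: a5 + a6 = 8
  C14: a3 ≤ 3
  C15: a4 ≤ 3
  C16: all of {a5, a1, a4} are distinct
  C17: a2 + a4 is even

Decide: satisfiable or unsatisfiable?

From constraints 4 and 14: a5 ≤ a3 ≤ 3. From constraints 2 and 15: a6 ≤ a4 ≤ 3. Hence a5 + a6 ≤ 6. But constraint 13 requires a5 + a6 = 8, and 8 > 6. Contradiction.

Unsatisfiable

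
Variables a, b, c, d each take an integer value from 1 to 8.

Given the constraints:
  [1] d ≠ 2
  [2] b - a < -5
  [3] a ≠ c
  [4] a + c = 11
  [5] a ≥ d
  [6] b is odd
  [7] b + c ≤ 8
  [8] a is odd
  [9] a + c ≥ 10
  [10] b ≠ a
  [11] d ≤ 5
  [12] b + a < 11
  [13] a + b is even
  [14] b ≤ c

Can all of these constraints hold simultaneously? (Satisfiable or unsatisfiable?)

The assignment a = 7, b = 1, c = 4, d = 3 works:
  constraint 2 holds since b - a = -6.
  constraint 4 holds since a + c = 11.
  constraint 7 holds since b + c = 5.
The rest check out directly.

Satisfiable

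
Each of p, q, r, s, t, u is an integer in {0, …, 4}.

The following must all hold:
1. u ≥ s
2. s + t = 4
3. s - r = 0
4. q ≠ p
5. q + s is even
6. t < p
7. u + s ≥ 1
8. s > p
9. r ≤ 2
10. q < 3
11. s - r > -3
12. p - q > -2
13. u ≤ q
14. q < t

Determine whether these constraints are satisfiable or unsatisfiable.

Unsatisfiable

Constraints 1, 6, 8, 13, and 14 give q < t, t < p, p < s, s ≤ u, u ≤ q. Chaining: q < t < p < s ≤ u ≤ q, which forces q < q — impossible.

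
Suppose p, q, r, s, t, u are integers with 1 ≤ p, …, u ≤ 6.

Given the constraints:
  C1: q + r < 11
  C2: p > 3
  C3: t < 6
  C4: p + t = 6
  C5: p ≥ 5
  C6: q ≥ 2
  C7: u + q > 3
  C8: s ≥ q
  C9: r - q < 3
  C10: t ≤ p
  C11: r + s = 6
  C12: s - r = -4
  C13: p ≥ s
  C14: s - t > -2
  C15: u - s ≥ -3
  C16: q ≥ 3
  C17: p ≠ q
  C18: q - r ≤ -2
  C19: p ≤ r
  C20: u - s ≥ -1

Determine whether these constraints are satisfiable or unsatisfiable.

From constraints 5 and 19: r ≥ p ≥ 5. From constraints 8 and 16: s ≥ q ≥ 3. Hence r + s ≥ 8. But constraint 11 requires r + s = 6, and 6 < 8. Contradiction.

Unsatisfiable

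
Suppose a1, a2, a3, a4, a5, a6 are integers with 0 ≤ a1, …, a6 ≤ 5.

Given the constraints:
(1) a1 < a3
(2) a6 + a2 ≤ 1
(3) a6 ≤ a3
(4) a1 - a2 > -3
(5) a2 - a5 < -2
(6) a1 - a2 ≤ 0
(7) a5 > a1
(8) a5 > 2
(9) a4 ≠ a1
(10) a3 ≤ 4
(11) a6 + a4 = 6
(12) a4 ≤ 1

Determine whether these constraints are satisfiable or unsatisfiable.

Unsatisfiable

From constraints 3 and 10: a6 ≤ a3 ≤ 4. From constraint 12: a4 ≤ 1. Hence a6 + a4 ≤ 5. But constraint 11 requires a6 + a4 = 6, and 6 > 5. Contradiction.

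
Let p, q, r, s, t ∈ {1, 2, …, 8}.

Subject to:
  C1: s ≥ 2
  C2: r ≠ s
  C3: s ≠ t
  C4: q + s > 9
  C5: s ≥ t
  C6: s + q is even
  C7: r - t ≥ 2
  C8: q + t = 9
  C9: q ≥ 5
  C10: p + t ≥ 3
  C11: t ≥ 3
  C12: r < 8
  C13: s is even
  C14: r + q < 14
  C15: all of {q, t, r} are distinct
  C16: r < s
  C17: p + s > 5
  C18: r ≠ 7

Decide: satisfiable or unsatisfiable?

Satisfiable

One satisfying assignment is p = 2, q = 6, r = 5, s = 6, t = 3.
For the less obvious constraints — constraint 4: q + s = 12; constraint 7: r - t = 2 — and the others hold by inspection.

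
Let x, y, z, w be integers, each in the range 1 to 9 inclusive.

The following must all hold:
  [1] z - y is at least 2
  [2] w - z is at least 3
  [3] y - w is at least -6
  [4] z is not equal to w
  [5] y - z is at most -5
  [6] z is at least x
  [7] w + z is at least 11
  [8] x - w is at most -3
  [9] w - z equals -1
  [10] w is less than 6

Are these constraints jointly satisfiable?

Unsatisfiable

Constraints 2, 3, and 5 give y − w ≥ -6, w − z ≥ 3, z − y ≥ 5.
Adding all 3 inequalities: the left sides telescope to 0, and the right sides sum to (-6) + 3 + 5 = 2. So 0 ≥ 2, which is false.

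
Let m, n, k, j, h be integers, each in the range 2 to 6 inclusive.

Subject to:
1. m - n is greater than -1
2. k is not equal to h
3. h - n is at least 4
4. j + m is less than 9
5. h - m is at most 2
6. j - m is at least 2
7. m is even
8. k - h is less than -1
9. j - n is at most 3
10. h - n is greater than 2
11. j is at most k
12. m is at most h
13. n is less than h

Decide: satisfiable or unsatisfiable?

Constraints 3, 5, 6, and 9 give n − j ≥ -3, j − m ≥ 2, m − h ≥ -2, h − n ≥ 4.
Adding all 4 inequalities: the left sides telescope to 0, and the right sides sum to (-3) + 2 + (-2) + 4 = 1. So 0 ≥ 1, which is false.

Unsatisfiable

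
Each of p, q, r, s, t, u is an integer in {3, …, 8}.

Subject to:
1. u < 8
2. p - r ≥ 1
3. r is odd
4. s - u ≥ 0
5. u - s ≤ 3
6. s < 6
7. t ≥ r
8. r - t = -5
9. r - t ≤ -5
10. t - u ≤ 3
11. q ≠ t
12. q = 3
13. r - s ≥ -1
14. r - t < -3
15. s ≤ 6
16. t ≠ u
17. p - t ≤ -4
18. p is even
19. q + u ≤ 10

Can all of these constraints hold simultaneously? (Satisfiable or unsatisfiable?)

Unsatisfiable

Constraints 2, 4, 10, 13, and 17 give t − p ≥ 4, p − r ≥ 1, r − s ≥ -1, s − u ≥ 0, u − t ≥ -3.
Adding all 5 inequalities: the left sides telescope to 0, and the right sides sum to 4 + 1 + (-1) + 0 + (-3) = 1. So 0 ≥ 1, which is false.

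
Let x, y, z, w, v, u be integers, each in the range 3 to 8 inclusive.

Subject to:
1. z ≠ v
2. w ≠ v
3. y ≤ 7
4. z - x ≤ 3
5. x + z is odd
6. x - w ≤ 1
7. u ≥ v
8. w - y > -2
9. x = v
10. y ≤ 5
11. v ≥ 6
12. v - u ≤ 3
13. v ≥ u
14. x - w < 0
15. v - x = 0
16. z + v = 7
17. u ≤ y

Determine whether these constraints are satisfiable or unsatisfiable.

From constraints 7 and 11: u ≥ v and v ≥ 6, so u ≥ 6. From constraints 10 and 17: u ≤ y and y ≤ 5, so u ≤ 5. But 5 < 6, so no value of u works.

Unsatisfiable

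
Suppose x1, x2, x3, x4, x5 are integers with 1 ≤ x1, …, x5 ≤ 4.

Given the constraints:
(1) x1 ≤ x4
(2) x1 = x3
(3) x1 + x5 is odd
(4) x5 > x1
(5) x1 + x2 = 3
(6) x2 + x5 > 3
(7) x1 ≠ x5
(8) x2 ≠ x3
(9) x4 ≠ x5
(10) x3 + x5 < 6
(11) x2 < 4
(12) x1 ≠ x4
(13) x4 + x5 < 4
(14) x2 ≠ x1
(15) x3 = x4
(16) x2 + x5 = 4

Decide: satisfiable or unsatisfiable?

Unsatisfiable

From constraints 2 and 15, x1 = x3 = x4, so x1 = x4. But constraint 12 says x1 ≠ x4. Contradiction.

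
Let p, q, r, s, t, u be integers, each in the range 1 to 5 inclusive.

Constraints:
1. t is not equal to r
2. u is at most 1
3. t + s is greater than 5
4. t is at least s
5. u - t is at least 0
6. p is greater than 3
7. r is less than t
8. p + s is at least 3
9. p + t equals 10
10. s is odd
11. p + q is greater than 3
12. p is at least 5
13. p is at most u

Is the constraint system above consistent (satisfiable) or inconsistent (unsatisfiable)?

From constraints 12 and 13: u ≥ p and p ≥ 5, so u ≥ 5. From constraint 2: u ≤ 1. But 1 < 5, so no value of u works.

Unsatisfiable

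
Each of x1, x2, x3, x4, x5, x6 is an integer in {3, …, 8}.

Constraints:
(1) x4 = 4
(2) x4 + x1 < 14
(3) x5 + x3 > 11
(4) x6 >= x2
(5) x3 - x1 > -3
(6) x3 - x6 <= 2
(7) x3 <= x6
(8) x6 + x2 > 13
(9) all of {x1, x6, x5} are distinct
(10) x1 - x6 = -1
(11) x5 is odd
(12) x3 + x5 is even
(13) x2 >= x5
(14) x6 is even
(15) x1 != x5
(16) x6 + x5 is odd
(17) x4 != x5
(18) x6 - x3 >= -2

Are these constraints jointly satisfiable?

The assignment x1 = 7, x2 = 6, x3 = 7, x4 = 4, x5 = 5, x6 = 8 works:
  constraint 2 holds since x4 + x1 = 11.
  constraint 3 holds since x5 + x3 = 12.
  constraint 5 holds since x3 - x1 = 0.
The rest check out directly.

Satisfiable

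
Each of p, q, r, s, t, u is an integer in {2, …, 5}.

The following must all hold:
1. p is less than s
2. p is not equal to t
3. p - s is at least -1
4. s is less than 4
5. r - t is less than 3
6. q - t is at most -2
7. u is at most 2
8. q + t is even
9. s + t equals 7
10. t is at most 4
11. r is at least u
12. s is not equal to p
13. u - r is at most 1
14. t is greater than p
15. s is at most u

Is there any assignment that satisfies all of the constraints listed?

Unsatisfiable

From constraints 7 and 15: s ≤ u ≤ 2. From constraint 10: t ≤ 4. Hence s + t ≤ 6. But constraint 9 requires s + t = 7, and 7 > 6. Contradiction.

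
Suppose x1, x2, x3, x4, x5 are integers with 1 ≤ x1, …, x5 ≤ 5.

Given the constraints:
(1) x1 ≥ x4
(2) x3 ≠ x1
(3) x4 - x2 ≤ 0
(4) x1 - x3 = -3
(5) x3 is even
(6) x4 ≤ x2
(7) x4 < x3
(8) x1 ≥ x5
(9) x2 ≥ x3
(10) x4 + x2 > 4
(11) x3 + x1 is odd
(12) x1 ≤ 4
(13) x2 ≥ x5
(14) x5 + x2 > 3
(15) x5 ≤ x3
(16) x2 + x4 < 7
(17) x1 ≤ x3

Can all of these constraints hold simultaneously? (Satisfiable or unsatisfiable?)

Try x1 = 1, x2 = 4, x3 = 4, x4 = 1, x5 = 1.
Check constraint 3: x4 - x2 = -3; constraint 4: x1 - x3 = -3. The remaining constraints are straightforward to verify.

Satisfiable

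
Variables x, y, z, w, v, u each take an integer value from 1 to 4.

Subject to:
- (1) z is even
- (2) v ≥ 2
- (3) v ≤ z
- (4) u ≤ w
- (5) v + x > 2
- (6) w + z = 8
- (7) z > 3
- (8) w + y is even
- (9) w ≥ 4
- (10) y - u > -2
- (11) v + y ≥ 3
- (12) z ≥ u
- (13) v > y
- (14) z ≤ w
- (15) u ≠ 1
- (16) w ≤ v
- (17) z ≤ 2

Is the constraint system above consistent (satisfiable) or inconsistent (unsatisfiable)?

From constraints 9 and 16: v ≥ w and w ≥ 4, so v ≥ 4. From constraints 3 and 17: v ≤ z and z ≤ 2, so v ≤ 2. But 2 < 4, so no value of v works.

Unsatisfiable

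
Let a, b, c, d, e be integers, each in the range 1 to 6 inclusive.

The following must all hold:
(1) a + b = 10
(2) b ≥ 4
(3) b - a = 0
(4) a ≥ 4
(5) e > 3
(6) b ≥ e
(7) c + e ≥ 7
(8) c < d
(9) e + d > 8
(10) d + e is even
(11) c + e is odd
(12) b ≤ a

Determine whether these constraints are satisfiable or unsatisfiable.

One satisfying assignment is a = 5, b = 5, c = 4, d = 5, e = 5.
For the less obvious constraints — constraint 1: a + b = 10; constraint 3: b - a = 0 — and the others hold by inspection.

Satisfiable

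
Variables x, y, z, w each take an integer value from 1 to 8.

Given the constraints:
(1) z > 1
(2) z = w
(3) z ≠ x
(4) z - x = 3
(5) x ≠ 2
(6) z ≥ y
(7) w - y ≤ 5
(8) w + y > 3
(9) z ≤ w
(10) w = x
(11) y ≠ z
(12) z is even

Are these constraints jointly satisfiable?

From constraints 2 and 10, z = w = x, so z = x. But constraint 3 says z ≠ x. Contradiction.

Unsatisfiable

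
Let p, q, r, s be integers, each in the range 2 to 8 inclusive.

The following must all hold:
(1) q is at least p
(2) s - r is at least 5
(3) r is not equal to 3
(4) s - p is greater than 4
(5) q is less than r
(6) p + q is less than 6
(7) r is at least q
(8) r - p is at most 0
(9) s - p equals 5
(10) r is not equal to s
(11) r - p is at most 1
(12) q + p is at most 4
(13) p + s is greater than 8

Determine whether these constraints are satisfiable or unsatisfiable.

Unsatisfiable

Constraints 1, 5, and 8 give q < r, r ≤ p, p ≤ q. Chaining: q < r ≤ p ≤ q, which forces q < q — impossible.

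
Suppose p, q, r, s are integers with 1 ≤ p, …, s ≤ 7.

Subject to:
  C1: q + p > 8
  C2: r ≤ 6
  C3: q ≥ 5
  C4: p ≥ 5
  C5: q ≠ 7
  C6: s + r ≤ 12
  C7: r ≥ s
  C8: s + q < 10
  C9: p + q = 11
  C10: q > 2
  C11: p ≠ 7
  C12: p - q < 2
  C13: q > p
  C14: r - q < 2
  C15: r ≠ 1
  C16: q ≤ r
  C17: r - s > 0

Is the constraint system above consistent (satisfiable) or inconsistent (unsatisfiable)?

The assignment p = 5, q = 6, r = 6, s = 3 works:
  constraint 1 holds since q + p = 11.
  constraint 6 holds since s + r = 9.
  constraint 8 holds since s + q = 9.
The rest check out directly.

Satisfiable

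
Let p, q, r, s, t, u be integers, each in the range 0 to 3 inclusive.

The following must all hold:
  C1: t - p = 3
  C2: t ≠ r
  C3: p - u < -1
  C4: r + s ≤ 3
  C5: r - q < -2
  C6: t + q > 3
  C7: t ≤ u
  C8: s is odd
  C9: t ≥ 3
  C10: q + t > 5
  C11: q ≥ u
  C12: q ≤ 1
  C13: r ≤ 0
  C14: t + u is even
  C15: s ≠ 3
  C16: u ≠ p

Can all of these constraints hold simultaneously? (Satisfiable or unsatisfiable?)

From constraints 7 and 9: u ≥ t and t ≥ 3, so u ≥ 3. From constraints 11 and 12: u ≤ q and q ≤ 1, so u ≤ 1. But 1 < 3, so no value of u works.

Unsatisfiable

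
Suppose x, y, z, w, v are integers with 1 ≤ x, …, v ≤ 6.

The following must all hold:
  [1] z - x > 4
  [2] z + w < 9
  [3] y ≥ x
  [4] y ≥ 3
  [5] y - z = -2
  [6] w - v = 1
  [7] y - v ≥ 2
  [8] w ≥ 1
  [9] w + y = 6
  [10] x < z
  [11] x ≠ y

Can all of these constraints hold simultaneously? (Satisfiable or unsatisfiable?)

Satisfiable

One satisfying assignment is x = 1, y = 4, z = 6, w = 2, v = 1.
For the less obvious constraints — constraint 1: z - x = 5; constraint 2: z + w = 8; constraint 5: y - z = -2 — and the others hold by inspection.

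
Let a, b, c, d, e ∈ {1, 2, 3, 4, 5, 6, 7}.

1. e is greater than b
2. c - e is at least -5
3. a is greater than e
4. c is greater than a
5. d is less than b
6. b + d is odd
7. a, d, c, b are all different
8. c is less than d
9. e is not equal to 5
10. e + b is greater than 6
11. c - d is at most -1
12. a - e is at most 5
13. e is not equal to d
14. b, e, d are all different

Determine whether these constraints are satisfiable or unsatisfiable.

Unsatisfiable

Constraints 1, 3, 4, 5, and 11 give e < a, a < c, c < d, d < b, b < e. Chaining: e < a < c < d < b < e, which forces e < e — impossible.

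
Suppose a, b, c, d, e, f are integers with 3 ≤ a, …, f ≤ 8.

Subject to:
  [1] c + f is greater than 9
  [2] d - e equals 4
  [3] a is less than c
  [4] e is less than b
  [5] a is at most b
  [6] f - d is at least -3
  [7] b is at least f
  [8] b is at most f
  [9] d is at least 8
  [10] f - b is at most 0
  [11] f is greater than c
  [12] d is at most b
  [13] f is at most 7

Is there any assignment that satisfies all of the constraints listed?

Unsatisfiable

From constraints 9 and 12: b ≥ d and d ≥ 8, so b ≥ 8. From constraints 8 and 13: b ≤ f and f ≤ 7, so b ≤ 7. But 7 < 8, so no value of b works.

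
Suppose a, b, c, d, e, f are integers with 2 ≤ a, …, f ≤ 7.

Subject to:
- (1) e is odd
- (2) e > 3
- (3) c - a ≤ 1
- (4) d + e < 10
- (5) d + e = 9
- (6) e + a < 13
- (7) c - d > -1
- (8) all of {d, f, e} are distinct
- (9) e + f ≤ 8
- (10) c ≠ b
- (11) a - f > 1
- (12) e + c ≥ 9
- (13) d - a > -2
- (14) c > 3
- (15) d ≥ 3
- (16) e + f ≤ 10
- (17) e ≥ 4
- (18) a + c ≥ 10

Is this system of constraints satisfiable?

Satisfiable

The assignment a = 5, b = 7, c = 5, d = 4, e = 5, f = 3 works:
  constraint 3 holds since c - a = 0.
  constraint 4 holds since d + e = 9.
  constraint 5 holds since d + e = 9.
The rest check out directly.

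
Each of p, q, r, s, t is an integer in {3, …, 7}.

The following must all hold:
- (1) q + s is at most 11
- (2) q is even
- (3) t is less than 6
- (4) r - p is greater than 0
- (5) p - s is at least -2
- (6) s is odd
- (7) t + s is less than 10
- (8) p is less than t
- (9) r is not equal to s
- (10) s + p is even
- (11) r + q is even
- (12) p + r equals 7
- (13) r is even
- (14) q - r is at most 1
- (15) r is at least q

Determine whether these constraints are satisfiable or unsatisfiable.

Satisfiable

Try p = 3, q = 4, r = 4, s = 5, t = 4.
Check constraint 1: q + s = 9; constraint 4: r - p = 1. The remaining constraints are straightforward to verify.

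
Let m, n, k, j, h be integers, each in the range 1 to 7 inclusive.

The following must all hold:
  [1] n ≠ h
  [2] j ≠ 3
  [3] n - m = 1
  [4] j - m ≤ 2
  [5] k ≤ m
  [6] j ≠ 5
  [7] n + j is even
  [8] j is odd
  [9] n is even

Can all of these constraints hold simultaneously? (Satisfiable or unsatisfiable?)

Constraint 9 makes n even and constraint 8 makes j odd, so n + j must be odd. Constraint 7 says n + j is even — contradiction.

Unsatisfiable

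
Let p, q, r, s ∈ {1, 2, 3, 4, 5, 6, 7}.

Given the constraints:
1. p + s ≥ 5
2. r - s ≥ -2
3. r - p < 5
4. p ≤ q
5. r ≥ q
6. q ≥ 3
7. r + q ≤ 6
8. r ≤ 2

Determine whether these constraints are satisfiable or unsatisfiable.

From constraints 5 and 6: r ≥ q and q ≥ 3, so r ≥ 3. From constraint 8: r ≤ 2. But 2 < 3, so no value of r works.

Unsatisfiable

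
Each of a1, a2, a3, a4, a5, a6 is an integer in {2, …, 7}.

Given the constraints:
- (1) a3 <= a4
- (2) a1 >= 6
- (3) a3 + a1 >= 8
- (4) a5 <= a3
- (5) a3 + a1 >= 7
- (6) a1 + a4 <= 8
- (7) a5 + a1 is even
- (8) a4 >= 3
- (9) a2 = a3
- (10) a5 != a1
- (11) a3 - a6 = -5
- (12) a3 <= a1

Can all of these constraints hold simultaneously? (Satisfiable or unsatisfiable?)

From constraint 2: a1 ≥ 6. From constraint 8: a4 ≥ 3. Hence a1 + a4 ≥ 9. But constraint 6 requires a1 + a4 ≤ 8, and 8 < 9. Contradiction.

Unsatisfiable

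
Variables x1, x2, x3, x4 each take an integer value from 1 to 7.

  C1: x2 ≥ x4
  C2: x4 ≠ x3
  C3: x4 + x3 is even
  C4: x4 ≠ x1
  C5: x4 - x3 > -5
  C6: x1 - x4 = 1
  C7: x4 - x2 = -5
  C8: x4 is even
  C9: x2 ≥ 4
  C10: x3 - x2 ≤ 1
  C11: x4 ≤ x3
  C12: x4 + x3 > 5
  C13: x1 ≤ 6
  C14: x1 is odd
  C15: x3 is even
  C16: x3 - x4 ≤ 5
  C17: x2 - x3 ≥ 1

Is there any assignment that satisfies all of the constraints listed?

Satisfiable

Try x1 = 3, x2 = 7, x3 = 6, x4 = 2.
Check constraint 5: x4 - x3 = -4; constraint 6: x1 - x4 = 1; constraint 7: x4 - x2 = -5. The remaining constraints are straightforward to verify.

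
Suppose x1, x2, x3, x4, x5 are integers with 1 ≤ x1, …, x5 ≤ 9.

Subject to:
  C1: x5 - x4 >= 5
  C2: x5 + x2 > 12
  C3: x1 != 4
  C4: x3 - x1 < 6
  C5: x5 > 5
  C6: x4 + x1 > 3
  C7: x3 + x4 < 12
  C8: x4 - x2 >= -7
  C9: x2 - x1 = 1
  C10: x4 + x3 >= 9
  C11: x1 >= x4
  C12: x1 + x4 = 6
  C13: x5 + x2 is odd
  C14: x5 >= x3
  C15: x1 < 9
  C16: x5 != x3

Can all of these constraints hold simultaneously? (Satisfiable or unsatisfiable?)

The assignment x1 = 5, x2 = 6, x3 = 8, x4 = 1, x5 = 9 works:
  constraint 1 holds since x5 - x4 = 8.
  constraint 2 holds since x5 + x2 = 15.
The rest check out directly.

Satisfiable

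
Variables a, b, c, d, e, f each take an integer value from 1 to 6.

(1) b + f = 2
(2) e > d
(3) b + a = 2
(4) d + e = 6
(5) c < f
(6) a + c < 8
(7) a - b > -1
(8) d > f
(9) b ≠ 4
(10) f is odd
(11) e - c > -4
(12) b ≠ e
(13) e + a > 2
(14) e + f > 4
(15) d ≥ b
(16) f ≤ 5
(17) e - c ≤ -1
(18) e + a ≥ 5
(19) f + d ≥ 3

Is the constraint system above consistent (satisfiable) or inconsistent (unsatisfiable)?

Constraints 2, 5, 8, and 17 give c < f, f < d, d < e, e < c. Chaining: c < f < d < e < c, which forces c < c — impossible.

Unsatisfiable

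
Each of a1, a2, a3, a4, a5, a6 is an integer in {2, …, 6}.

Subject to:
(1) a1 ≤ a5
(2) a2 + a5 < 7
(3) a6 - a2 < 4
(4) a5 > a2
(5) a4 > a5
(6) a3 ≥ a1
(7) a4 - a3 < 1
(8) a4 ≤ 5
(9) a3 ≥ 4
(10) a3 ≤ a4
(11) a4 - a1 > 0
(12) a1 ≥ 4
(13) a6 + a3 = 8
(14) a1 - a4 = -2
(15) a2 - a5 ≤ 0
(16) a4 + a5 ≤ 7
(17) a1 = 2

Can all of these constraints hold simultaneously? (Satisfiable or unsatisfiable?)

From constraints 9 and 10: a4 ≥ a3 ≥ 4. From constraints 1 and 12: a5 ≥ a1 ≥ 4. Hence a4 + a5 ≥ 8. But constraint 16 requires a4 + a5 ≤ 7, and 7 < 8. Contradiction.

Unsatisfiable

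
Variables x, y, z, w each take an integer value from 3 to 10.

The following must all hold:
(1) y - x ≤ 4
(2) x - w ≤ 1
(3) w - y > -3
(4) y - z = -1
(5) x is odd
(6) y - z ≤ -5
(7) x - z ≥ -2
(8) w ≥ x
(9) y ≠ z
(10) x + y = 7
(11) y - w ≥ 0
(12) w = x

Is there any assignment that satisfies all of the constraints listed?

Constraints 2, 6, 7, and 11 give x − z ≥ -2, z − y ≥ 5, y − w ≥ 0, w − x ≥ -1.
Adding all 4 inequalities: the left sides telescope to 0, and the right sides sum to (-2) + 5 + 0 + (-1) = 2. So 0 ≥ 2, which is false.

Unsatisfiable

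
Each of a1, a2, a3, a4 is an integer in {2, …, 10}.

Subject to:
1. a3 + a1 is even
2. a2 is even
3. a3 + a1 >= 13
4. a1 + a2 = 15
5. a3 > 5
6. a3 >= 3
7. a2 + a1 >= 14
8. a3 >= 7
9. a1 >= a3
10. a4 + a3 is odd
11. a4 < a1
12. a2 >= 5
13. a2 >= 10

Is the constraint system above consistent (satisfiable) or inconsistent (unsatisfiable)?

From constraints 8 and 9: a1 ≥ a3 ≥ 7. From constraint 13: a2 ≥ 10. Hence a1 + a2 ≥ 17. But constraint 4 requires a1 + a2 = 15, and 15 < 17. Contradiction.

Unsatisfiable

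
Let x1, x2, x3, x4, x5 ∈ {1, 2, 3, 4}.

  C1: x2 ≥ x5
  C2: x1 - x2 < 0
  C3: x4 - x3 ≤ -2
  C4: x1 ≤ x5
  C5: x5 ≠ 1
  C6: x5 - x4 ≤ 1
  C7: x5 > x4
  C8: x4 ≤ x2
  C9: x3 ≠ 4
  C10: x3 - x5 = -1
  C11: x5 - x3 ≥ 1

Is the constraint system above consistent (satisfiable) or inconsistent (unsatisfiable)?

Constraints 3, 6, and 11 give x4 − x5 ≥ -1, x5 − x3 ≥ 1, x3 − x4 ≥ 2.
Adding all 3 inequalities: the left sides telescope to 0, and the right sides sum to (-1) + 1 + 2 = 2. So 0 ≥ 2, which is false.

Unsatisfiable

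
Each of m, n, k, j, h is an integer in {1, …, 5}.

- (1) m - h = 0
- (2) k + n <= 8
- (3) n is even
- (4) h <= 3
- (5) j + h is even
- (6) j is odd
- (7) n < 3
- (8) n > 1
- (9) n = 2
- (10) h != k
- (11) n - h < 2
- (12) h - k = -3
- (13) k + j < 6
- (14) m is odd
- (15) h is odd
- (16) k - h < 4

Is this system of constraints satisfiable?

Satisfiable

Setting (m, n, k, j, h) = (1, 2, 4, 1, 1) satisfies everything: constraint 1: m - h = 0; constraint 2: k + n = 6; constraint 11: n - h = 1, and the others follow.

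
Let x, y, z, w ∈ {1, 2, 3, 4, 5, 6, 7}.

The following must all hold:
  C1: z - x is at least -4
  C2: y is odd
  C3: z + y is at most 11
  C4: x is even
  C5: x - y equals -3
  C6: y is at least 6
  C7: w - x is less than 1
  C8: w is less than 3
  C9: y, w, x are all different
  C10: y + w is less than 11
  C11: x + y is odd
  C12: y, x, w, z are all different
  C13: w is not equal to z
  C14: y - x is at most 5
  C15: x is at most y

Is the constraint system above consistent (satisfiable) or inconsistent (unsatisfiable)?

Satisfiable

Try x = 4, y = 7, z = 1, w = 2.
Check constraint 1: z - x = -3; constraint 3: z + y = 8. The remaining constraints are straightforward to verify.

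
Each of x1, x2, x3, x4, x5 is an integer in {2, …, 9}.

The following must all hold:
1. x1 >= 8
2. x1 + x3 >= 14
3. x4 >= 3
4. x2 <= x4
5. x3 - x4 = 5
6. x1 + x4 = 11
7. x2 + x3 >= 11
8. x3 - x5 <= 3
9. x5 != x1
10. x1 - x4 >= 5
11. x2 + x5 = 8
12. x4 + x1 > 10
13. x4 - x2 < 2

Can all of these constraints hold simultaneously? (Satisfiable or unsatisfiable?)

Satisfiable

Take x1 = 8, x2 = 3, x3 = 8, x4 = 3, x5 = 5. Then constraint 2: x1 + x3 = 16; constraint 5: x3 - x4 = 5; constraint 6: x1 + x4 = 11, and every other listed constraint is also met.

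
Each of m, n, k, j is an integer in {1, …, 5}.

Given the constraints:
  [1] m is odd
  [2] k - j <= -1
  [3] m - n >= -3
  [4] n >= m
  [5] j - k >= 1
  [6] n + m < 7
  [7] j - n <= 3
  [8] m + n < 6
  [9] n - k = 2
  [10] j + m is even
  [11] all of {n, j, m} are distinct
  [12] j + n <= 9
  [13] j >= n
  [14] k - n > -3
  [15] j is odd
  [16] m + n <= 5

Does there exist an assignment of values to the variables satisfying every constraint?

The assignment m = 1, n = 4, k = 2, j = 5 works:
  constraint 2 holds since k - j = -3.
  constraint 3 holds since m - n = -3.
  constraint 5 holds since j - k = 3.
The rest check out directly.

Satisfiable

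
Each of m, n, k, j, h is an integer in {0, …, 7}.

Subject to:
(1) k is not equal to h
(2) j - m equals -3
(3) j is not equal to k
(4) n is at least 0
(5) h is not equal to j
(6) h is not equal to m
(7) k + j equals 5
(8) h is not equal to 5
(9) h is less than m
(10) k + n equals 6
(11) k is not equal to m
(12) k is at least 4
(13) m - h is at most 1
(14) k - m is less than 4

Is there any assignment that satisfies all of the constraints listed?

Take m = 3, n = 1, k = 5, j = 0, h = 2. Then constraint 2: j - m = -3; constraint 7: k + j = 5, and every other listed constraint is also met.

Satisfiable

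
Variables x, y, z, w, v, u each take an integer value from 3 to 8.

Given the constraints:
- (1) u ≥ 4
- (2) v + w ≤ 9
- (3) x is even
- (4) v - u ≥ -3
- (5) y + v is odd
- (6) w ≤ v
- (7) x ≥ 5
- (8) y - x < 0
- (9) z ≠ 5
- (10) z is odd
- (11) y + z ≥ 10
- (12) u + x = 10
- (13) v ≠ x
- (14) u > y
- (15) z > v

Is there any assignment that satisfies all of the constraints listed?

Satisfiable

The assignment x = 6, y = 3, z = 7, w = 4, v = 4, u = 4 works:
  constraint 2 holds since v + w = 8.
  constraint 4 holds since v - u = 0.
  constraint 8 holds since y - x = -3.
The rest check out directly.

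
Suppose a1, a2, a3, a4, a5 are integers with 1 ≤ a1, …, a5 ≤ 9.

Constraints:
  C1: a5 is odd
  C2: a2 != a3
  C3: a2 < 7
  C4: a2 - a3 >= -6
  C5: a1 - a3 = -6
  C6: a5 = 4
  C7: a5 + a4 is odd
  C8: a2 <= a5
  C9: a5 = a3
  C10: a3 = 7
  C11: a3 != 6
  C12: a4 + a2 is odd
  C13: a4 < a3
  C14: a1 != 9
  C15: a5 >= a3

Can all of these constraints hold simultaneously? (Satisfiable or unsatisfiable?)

Unsatisfiable

Constraint 6 fixes a5 = 4 and constraint 10 fixes a3 = 7, but constraint 9 requires a5 = a3. Since 4 ≠ 7, contradiction.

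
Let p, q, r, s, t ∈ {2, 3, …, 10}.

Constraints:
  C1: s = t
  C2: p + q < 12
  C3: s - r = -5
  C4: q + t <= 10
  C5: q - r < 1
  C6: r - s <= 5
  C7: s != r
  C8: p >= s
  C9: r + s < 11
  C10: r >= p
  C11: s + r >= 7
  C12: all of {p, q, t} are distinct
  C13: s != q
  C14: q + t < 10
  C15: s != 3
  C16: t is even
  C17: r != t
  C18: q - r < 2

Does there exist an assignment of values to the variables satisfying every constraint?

Try p = 4, q = 6, r = 7, s = 2, t = 2.
Check constraint 2: p + q = 10; constraint 3: s - r = -5; constraint 4: q + t = 8. The remaining constraints are straightforward to verify.

Satisfiable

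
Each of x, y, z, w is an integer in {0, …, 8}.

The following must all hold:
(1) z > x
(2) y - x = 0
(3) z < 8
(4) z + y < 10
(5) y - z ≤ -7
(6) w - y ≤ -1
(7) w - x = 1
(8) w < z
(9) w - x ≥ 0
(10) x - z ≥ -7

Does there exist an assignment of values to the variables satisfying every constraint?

Unsatisfiable

Constraints 5, 6, 9, and 10 give z − y ≥ 7, y − w ≥ 1, w − x ≥ 0, x − z ≥ -7.
Adding all 4 inequalities: the left sides telescope to 0, and the right sides sum to 7 + 1 + 0 + (-7) = 1. So 0 ≥ 1, which is false.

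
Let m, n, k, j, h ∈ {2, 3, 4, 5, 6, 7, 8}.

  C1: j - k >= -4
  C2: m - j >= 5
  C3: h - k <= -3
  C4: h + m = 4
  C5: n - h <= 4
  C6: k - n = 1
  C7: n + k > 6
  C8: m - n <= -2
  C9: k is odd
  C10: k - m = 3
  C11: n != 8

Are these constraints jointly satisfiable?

Constraints 1, 2, 3, 5, and 8 give k − h ≥ 3, h − n ≥ -4, n − m ≥ 2, m − j ≥ 5, j − k ≥ -4.
Adding all 5 inequalities: the left sides telescope to 0, and the right sides sum to 3 + (-4) + 2 + 5 + (-4) = 2. So 0 ≥ 2, which is false.

Unsatisfiable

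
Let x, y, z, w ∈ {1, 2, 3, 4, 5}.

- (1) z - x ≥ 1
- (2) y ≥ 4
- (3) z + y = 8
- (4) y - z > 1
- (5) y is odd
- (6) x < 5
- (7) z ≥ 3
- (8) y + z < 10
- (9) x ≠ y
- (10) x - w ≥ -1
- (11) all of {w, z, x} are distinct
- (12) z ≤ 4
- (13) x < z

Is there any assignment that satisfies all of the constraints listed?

Satisfiable

The assignment x = 2, y = 5, z = 3, w = 1 works:
  constraint 1 holds since z - x = 1.
  constraint 3 holds since z + y = 8.
  constraint 4 holds since y - z = 2.
The rest check out directly.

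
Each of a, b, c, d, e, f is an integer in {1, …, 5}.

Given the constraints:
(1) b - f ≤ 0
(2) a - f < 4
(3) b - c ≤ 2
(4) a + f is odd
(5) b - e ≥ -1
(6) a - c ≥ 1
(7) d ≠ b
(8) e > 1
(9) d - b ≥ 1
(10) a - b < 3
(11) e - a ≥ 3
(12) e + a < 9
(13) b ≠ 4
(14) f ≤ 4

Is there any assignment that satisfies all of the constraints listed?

Constraints 3, 5, 6, and 11 give e − a ≥ 3, a − c ≥ 1, c − b ≥ -2, b − e ≥ -1.
Adding all 4 inequalities: the left sides telescope to 0, and the right sides sum to 3 + 1 + (-2) + (-1) = 1. So 0 ≥ 1, which is false.

Unsatisfiable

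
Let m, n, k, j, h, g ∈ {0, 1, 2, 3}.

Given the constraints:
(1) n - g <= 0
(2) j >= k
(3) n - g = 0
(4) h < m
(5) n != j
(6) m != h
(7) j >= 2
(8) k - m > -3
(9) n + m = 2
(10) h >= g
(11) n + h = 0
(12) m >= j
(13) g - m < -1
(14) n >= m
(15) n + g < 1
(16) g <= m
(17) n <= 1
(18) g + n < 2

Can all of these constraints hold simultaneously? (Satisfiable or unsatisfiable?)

From constraints 7 and 12: m ≥ j and j ≥ 2, so m ≥ 2. From constraints 14 and 17: m ≤ n and n ≤ 1, so m ≤ 1. But 1 < 2, so no value of m works.

Unsatisfiable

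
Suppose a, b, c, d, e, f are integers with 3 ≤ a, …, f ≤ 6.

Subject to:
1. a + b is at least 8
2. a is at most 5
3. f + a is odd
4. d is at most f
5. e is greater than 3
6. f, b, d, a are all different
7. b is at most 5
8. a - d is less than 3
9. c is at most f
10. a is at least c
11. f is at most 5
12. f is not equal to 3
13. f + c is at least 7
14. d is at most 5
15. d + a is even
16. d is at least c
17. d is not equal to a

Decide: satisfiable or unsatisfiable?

Constraints 2, 7, 11, and 14 confine each of f, b, d, a to the 3 values {3, …, 5} (the domain already gives each ≥ 3).
Constraint 6 requires all 4 of them to be distinct, but only 3 values are available — impossible by the pigeonhole principle.

Unsatisfiable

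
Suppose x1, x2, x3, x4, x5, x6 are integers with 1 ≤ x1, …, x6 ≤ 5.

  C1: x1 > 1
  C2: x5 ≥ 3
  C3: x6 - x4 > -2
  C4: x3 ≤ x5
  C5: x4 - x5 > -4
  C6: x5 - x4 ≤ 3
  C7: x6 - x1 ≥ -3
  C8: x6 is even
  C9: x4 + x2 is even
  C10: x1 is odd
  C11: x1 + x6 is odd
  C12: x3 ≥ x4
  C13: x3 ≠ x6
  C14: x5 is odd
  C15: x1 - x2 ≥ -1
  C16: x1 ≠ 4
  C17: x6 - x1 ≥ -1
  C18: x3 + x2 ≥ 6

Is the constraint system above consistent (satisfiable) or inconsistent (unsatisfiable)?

Satisfiable

One satisfying assignment is x1 = 5, x2 = 3, x3 = 3, x4 = 3, x5 = 5, x6 = 4.
For the less obvious constraints — constraint 3: x6 - x4 = 1; constraint 5: x4 - x5 = -2; constraint 6: x5 - x4 = 2 — and the others hold by inspection.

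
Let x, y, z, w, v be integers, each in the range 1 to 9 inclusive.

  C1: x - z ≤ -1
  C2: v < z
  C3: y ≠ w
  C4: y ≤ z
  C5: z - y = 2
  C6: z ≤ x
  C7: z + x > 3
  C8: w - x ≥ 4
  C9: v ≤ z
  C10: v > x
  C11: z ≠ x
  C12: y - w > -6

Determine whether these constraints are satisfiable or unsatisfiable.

Unsatisfiable

Constraints 2, 6, and 10 give v < z, z ≤ x, x < v. Chaining: v < z ≤ x < v, which forces v < v — impossible.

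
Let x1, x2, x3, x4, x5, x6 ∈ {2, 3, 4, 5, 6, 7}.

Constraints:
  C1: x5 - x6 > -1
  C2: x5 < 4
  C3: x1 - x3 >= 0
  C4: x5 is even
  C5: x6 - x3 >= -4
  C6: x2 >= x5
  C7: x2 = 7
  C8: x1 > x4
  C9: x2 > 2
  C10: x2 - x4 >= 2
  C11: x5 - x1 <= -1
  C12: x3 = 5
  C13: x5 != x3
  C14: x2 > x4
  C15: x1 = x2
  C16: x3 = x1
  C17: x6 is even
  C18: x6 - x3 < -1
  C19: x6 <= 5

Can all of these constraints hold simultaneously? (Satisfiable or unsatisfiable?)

Constraint 12 fixes x3 = 5 and constraint 7 fixes x2 = 7. Constraints 15 and 16 give x3 = x1 = x2, so x3 = x2. But 5 ≠ 7 — contradiction.

Unsatisfiable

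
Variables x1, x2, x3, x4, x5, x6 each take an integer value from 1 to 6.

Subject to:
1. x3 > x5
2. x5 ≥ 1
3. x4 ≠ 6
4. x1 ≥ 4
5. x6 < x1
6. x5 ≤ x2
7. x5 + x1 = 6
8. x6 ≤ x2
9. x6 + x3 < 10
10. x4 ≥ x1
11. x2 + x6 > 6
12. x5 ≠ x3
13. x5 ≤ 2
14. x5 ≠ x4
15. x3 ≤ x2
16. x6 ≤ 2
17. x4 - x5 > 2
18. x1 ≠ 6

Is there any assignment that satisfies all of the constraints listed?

Satisfiable

The assignment x1 = 4, x2 = 6, x3 = 6, x4 = 5, x5 = 2, x6 = 2 works:
  constraint 7 holds since x5 + x1 = 6.
  constraint 9 holds since x6 + x3 = 8.
  constraint 11 holds since x2 + x6 = 8.
The rest check out directly.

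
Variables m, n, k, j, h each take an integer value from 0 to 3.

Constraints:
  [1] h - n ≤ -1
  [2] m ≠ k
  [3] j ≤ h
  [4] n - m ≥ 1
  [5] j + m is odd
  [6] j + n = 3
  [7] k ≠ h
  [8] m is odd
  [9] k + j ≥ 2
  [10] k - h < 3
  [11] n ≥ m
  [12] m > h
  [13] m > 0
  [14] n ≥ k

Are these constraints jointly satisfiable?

Setting (m, n, k, j, h) = (1, 3, 2, 0, 0) satisfies everything: constraint 1: h - n = -3; constraint 4: n - m = 2, and the others follow.

Satisfiable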